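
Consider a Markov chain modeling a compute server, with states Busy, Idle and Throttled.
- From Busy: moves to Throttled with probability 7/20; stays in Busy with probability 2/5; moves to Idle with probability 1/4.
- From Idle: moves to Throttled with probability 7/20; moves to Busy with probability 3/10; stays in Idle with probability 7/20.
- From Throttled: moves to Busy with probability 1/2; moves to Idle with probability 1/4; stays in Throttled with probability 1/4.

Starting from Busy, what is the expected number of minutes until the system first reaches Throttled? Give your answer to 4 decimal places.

Let t(s) be the expected number of minutes to first reach Throttled from state s, with t(Throttled) = 0. Conditioning on the first minute:
t(Busy) = 1 + 0.4·t(Busy) + 0.25·t(Idle)
t(Idle) = 1 + 0.3·t(Busy) + 0.35·t(Idle)
Solving: t(Busy) = 2.8571, t(Idle) = 2.8571.
Expected minutes from Busy to Throttled: 2.8571.

2.8571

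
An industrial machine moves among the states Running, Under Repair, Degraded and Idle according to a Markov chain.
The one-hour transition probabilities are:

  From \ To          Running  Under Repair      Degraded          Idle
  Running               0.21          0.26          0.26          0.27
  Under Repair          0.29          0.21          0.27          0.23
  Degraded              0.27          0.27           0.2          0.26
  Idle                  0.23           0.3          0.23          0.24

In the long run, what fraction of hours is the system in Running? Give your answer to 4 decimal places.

Let the stationary distribution be π with π = πP and π_1 + π_2 + π_3 + π_4 = 1.
π_1 = 0.21·π_1 + 0.29·π_2 + 0.27·π_3 + 0.23·π_4
π_2 = 0.26·π_1 + 0.21·π_2 + 0.27·π_3 + 0.3·π_4
π_3 = 0.26·π_1 + 0.27·π_2 + 0.2·π_3 + 0.23·π_4
Solving with the normalization constraint gives π = (0.2502, 0.2594, 0.2407, 0.2497).
So the stationary probability of Running is 0.2502.

0.2502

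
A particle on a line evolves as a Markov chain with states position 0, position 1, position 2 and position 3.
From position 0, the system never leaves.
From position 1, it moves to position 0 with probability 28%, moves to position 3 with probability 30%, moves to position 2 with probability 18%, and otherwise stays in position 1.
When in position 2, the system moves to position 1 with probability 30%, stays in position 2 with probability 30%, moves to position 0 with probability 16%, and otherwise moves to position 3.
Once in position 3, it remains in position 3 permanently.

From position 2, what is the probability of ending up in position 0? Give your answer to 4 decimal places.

Let h(s) be the probability of absorption at position 0 starting from transient state s. Then h(position 0) = 1 and h(position 3) = 0. By first-step analysis:
h(position 1) = 0.28·1 + 0.24·h(position 1) + 0.18·h(position 2) + 0.3·0
h(position 2) = 0.16·1 + 0.3·h(position 1) + 0.3·h(position 2) + 0.24·0
Solving: h(position 1) = 0.4703, h(position 2) = 0.4301.
Starting from position 2, the probability is 0.4301.

0.4301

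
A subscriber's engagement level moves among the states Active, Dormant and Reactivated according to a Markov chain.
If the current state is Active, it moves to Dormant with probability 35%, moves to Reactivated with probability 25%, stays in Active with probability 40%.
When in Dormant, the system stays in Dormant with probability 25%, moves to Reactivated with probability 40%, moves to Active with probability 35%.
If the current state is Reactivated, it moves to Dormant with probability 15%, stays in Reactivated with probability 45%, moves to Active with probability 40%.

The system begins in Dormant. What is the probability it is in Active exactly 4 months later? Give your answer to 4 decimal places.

0.3874

Propagate the distribution vector 4 months from Dormant.
After 0 months: (0.0000, 1.0000, 0.0000)
After 1 month: (0.3500, 0.2500, 0.4000)
After 2 months: (0.3875, 0.2450, 0.3675)
After 3 months: (0.3878, 0.2520, 0.3603)
After 4 months: (0.3874, 0.2528, 0.3599)
P(in Active after 4 months) = 0.3874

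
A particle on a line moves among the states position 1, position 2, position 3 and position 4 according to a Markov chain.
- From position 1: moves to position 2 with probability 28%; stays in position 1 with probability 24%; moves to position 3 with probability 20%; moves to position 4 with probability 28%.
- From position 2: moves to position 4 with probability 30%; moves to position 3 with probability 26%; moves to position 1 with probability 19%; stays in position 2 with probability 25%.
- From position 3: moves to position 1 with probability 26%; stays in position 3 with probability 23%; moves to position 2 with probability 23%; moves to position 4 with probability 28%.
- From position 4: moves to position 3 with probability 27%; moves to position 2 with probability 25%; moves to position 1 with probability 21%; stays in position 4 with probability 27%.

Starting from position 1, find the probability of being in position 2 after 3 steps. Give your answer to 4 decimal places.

Propagate the distribution vector 3 steps from position 1.
After 0 steps: (1.0000, 0.0000, 0.0000, 0.0000)
After 1 step: (0.2400, 0.2800, 0.2000, 0.2800)
After 2 steps: (0.2216, 0.2532, 0.2424, 0.2828)
After 3 steps: (0.2237, 0.2518, 0.2423, 0.2822)
P(in position 2 after 3 steps) = 0.2518

0.2518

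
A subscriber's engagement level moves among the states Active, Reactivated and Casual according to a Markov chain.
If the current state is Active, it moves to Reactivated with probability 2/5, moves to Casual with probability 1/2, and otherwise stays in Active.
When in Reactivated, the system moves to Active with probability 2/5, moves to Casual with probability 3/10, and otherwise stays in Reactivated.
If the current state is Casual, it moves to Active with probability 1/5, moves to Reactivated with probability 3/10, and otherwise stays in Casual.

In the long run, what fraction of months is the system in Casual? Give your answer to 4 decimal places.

Let the stationary distribution be π with π = πP and π_1 + π_2 + π_3 = 1.
π_1 = 0.1·π_1 + 0.4·π_2 + 0.2·π_3
π_2 = 0.4·π_1 + 0.3·π_2 + 0.3·π_3
Solving with the normalization constraint gives π = (0.2407, 0.3241, 0.4352).
So the stationary probability of Casual is 0.4352.

0.4352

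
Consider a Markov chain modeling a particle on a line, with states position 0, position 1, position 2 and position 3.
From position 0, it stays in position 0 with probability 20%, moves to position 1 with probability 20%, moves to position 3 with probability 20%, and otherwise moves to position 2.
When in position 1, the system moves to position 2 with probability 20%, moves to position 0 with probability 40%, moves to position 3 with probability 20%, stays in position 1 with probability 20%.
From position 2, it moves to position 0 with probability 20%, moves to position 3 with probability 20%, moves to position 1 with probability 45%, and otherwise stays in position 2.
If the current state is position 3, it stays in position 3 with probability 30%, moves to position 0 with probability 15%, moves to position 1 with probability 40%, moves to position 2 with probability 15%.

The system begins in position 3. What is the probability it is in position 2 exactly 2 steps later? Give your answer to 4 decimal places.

Propagate the distribution vector 2 steps from position 3.
After 0 steps: (0.0000, 0.0000, 0.0000, 1.0000)
After 1 step: (0.1500, 0.4000, 0.1500, 0.3000)
After 2 steps: (0.2650, 0.2975, 0.2075, 0.2300)
P(in position 2 after 2 steps) = 0.2075

0.2075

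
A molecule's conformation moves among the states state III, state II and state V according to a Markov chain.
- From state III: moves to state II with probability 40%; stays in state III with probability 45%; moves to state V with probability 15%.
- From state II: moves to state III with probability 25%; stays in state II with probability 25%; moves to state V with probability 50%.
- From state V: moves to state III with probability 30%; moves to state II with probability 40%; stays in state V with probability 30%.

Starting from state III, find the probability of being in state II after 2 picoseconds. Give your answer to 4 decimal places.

Sum over the intermediate state after 1 picosecond:
P = P(state III→state III)·P(state III→state II) + P(state III→state II)·P(state II→state II) + P(state III→state V)·P(state V→state II)
  = 0.45×0.4 + 0.4×0.25 + 0.15×0.4
  = 0.1800 + 0.1000 + 0.0600 = 0.3400

0.3400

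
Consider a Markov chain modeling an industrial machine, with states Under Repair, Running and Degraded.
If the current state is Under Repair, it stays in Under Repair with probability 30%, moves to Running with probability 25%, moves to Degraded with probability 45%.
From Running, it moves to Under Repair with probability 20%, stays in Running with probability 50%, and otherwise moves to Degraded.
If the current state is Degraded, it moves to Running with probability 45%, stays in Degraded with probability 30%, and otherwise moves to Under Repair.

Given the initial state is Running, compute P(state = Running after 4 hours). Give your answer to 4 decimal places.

0.4232

Propagate the distribution vector 4 hours from Running.
After 0 hours: (0.0000, 1.0000, 0.0000)
After 1 hour: (0.2000, 0.5000, 0.3000)
After 2 hours: (0.2350, 0.4350, 0.3300)
After 3 hours: (0.2400, 0.4248, 0.3353)
After 4 hours: (0.2408, 0.4232, 0.3360)
P(in Running after 4 hours) = 0.4232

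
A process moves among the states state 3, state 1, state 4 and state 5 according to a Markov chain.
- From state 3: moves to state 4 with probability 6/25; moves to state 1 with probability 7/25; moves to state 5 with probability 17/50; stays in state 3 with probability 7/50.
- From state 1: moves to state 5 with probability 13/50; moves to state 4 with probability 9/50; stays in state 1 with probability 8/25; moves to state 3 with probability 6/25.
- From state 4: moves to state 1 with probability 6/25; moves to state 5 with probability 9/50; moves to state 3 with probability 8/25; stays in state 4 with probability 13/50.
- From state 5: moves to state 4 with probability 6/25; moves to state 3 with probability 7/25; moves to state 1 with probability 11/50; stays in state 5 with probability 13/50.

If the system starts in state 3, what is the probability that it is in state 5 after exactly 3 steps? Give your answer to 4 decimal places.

Propagate the distribution vector 3 steps from state 3.
After 0 steps: (1.0000, 0.0000, 0.0000, 0.0000)
After 1 step: (0.1400, 0.2800, 0.2400, 0.3400)
After 2 steps: (0.2588, 0.2612, 0.2280, 0.2520)
After 3 steps: (0.2424, 0.2662, 0.2289, 0.2625)
P(in state 5 after 3 steps) = 0.2625

0.2625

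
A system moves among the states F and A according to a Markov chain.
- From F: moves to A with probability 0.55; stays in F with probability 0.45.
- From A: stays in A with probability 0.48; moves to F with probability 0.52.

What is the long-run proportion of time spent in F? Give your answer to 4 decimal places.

Let the stationary distribution be π with π = πP and π_1 + π_2 = 1.
π_1 = 0.45·π_1 + 0.52·π_2
Solving with the normalization constraint gives π = (0.4860, 0.5140).
So the stationary probability of F is 0.4860.

0.4860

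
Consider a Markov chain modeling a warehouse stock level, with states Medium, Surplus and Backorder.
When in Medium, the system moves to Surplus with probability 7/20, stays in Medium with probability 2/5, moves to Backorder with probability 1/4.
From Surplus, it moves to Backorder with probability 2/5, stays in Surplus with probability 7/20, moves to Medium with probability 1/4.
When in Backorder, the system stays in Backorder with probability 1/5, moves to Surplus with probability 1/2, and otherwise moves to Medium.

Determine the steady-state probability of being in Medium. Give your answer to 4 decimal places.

0.3114

Let the stationary distribution be π with π = πP and π_1 + π_2 + π_3 = 1.
π_1 = 0.4·π_1 + 0.25·π_2 + 0.3·π_3
π_2 = 0.35·π_1 + 0.35·π_2 + 0.5·π_3
Solving with the normalization constraint gives π = (0.3114, 0.3942, 0.2944).
So the stationary probability of Medium is 0.3114.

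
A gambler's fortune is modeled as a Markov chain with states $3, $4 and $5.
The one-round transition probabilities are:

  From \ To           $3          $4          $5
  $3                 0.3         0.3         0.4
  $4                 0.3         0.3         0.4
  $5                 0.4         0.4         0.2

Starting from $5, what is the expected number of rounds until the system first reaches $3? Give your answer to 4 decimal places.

2.7500

Let t(s) be the expected number of rounds to first reach $3 from state s, with t($3) = 0. Conditioning on the first round:
t($4) = 1 + 0.3·t($4) + 0.4·t($5)
t($5) = 1 + 0.4·t($4) + 0.2·t($5)
Solving: t($4) = 3.0000, t($5) = 2.7500.
Expected rounds from $5 to $3: 2.7500.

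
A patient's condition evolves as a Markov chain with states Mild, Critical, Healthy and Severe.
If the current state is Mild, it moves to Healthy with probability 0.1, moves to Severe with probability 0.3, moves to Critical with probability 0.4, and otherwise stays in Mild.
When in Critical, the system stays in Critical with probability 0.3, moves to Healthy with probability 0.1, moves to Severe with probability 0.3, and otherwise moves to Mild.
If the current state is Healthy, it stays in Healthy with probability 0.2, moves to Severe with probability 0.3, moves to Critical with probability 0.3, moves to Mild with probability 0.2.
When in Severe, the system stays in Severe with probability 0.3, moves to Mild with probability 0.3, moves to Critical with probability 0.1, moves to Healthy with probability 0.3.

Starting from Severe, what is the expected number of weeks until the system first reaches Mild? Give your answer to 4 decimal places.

Let t(s) be the expected number of weeks to first reach Mild from state s, with t(Mild) = 0. Conditioning on the first week:
t(Critical) = 1 + 0.3·t(Critical) + 0.1·t(Healthy) + 0.3·t(Severe)
t(Healthy) = 1 + 0.3·t(Critical) + 0.2·t(Healthy) + 0.3·t(Severe)
t(Severe) = 1 + 0.1·t(Critical) + 0.3·t(Healthy) + 0.3·t(Severe)
Solving: t(Critical) = 3.5433, t(Healthy) = 3.9370, t(Severe) = 3.6220.
Expected weeks from Severe to Mild: 3.6220.

3.6220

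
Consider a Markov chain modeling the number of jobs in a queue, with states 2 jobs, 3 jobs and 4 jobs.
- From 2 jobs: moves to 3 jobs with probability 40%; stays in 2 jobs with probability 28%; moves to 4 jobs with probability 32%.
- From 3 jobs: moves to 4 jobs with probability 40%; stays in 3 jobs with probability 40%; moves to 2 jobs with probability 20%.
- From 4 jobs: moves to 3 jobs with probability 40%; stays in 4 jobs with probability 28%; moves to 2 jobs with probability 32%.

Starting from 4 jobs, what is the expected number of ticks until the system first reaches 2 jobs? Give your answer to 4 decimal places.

3.6765

Let t(s) be the expected number of ticks to first reach 2 jobs from state s, with t(2 jobs) = 0. Conditioning on the first tick:
t(3 jobs) = 1 + 0.4·t(3 jobs) + 0.4·t(4 jobs)
t(4 jobs) = 1 + 0.4·t(3 jobs) + 0.28·t(4 jobs)
Solving: t(3 jobs) = 4.1176, t(4 jobs) = 3.6765.
Expected ticks from 4 jobs to 2 jobs: 3.6765.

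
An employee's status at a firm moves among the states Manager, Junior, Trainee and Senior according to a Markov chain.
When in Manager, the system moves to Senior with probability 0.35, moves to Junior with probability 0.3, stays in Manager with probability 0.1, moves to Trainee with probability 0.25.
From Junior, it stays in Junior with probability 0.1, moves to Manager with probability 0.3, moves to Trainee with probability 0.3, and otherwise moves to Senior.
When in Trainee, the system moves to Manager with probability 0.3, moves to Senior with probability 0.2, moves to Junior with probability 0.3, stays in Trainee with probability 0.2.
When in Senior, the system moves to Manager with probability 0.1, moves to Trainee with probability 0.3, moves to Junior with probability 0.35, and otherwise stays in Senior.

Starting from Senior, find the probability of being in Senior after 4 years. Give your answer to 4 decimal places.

Propagate the distribution vector 4 years from Senior.
After 0 years: (0.0000, 0.0000, 0.0000, 1.0000)
After 1 year: (0.1000, 0.3500, 0.3000, 0.2500)
After 2 years: (0.2300, 0.2425, 0.2650, 0.2625)
After 3 years: (0.2015, 0.2646, 0.2620, 0.2719)
After 4 years: (0.2053, 0.2607, 0.2637, 0.2703)
P(in Senior after 4 years) = 0.2703

0.2703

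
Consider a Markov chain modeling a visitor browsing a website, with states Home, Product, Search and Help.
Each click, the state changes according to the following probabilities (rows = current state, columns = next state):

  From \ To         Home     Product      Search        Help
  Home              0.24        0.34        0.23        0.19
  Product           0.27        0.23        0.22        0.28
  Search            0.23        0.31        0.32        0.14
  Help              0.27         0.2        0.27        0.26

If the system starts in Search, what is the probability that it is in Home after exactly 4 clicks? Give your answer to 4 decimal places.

Propagate the distribution vector 4 clicks from Search.
After 0 clicks: (0.0000, 0.0000, 1.0000, 0.0000)
After 1 click: (0.2300, 0.3100, 0.3200, 0.1400)
After 2 clicks: (0.2503, 0.2767, 0.2613, 0.2117)
After 3 clicks: (0.2520, 0.2721, 0.2592, 0.2167)
After 4 clicks: (0.2521, 0.2720, 0.2593, 0.2167)
P(in Home after 4 clicks) = 0.2521

0.2521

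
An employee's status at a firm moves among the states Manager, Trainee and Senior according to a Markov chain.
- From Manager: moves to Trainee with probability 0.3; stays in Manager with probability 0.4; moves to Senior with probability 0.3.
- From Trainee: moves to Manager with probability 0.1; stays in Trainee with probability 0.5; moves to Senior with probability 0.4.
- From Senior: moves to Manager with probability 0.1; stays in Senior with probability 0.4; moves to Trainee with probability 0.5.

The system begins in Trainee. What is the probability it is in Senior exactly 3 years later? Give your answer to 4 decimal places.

Propagate the distribution vector 3 years from Trainee.
After 0 years: (0.0000, 1.0000, 0.0000)
After 1 year: (0.1000, 0.5000, 0.4000)
After 2 years: (0.1300, 0.4800, 0.3900)
After 3 years: (0.1390, 0.4740, 0.3870)
P(in Senior after 3 years) = 0.3870

0.3870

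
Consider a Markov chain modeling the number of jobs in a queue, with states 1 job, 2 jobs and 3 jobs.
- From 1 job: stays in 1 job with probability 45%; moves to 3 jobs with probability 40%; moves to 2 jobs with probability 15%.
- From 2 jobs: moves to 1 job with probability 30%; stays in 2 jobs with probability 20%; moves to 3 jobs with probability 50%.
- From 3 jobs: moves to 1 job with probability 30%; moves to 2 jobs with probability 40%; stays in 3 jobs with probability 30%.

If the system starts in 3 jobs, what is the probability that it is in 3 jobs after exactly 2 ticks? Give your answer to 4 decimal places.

0.4100

Sum over the intermediate state after 1 tick:
P = P(3 jobs→1 job)·P(1 job→3 jobs) + P(3 jobs→2 jobs)·P(2 jobs→3 jobs) + P(3 jobs→3 jobs)·P(3 jobs→3 jobs)
  = 0.3×0.4 + 0.4×0.5 + 0.3×0.3
  = 0.1200 + 0.2000 + 0.0900 = 0.4100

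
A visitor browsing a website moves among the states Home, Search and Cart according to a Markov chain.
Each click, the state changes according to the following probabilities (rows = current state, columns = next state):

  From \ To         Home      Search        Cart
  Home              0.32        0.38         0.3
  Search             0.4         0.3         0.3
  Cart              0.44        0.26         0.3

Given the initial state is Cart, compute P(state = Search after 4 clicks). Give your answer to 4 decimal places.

Propagate the distribution vector 4 clicks from Cart.
After 0 clicks: (0.0000, 0.0000, 1.0000)
After 1 click: (0.4400, 0.2600, 0.3000)
After 2 clicks: (0.3768, 0.3232, 0.3000)
After 3 clicks: (0.3819, 0.3181, 0.3000)
After 4 clicks: (0.3815, 0.3185, 0.3000)
P(in Search after 4 clicks) = 0.3185

0.3185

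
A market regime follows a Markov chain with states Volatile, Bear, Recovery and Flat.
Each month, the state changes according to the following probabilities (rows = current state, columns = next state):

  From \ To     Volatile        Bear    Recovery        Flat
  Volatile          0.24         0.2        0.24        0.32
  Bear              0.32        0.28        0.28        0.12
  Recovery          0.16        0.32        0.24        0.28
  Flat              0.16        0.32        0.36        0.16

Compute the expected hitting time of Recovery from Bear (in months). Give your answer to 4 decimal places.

Let t(s) be the expected number of months to first reach Recovery from state s, with t(Recovery) = 0. Conditioning on the first month:
t(Volatile) = 1 + 0.24·t(Volatile) + 0.2·t(Bear) + 0.32·t(Flat)
t(Bear) = 1 + 0.32·t(Volatile) + 0.28·t(Bear) + 0.12·t(Flat)
t(Flat) = 1 + 0.16·t(Volatile) + 0.32·t(Bear) + 0.16·t(Flat)
Solving: t(Volatile) = 3.5986, t(Bear) = 3.5247, t(Flat) = 3.2187.
Expected months from Bear to Recovery: 3.5247.

3.5247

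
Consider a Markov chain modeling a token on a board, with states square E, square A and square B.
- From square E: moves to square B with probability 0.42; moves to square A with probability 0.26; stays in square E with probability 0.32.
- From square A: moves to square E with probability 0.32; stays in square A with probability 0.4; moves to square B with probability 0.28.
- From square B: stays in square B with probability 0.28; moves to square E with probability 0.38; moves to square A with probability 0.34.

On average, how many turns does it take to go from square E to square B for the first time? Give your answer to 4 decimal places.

2.6478

Let t(s) be the expected number of turns to first reach square B from state s, with t(square B) = 0. Conditioning on the first turn:
t(square E) = 1 + 0.32·t(square E) + 0.26·t(square A)
t(square A) = 1 + 0.32·t(square E) + 0.4·t(square A)
Solving: t(square E) = 2.6478, t(square A) = 3.0788.
Expected turns from square E to square B: 2.6478.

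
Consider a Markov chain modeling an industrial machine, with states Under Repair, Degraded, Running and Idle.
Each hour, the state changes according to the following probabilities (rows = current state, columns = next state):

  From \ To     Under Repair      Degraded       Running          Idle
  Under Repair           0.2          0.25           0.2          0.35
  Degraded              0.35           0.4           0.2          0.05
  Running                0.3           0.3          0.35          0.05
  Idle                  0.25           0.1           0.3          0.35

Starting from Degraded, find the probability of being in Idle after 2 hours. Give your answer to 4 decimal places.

Propagate the distribution vector 2 hours from Degraded.
After 0 hours: (0.0000, 1.0000, 0.0000, 0.0000)
After 1 hour: (0.3500, 0.4000, 0.2000, 0.0500)
After 2 hours: (0.2825, 0.3125, 0.2350, 0.1700)
P(in Idle after 2 hours) = 0.1700

0.1700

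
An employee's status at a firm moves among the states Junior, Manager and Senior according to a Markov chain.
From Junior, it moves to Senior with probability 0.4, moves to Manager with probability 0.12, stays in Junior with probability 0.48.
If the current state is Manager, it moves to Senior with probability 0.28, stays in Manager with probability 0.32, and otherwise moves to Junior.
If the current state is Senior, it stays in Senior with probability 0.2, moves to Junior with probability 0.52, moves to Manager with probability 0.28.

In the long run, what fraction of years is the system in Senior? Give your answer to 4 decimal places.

0.3121

Let the stationary distribution be π with π = πP and π_1 + π_2 + π_3 = 1.
π_1 = 0.48·π_1 + 0.4·π_2 + 0.52·π_3
π_2 = 0.12·π_1 + 0.32·π_2 + 0.28·π_3
Solving with the normalization constraint gives π = (0.4755, 0.2124, 0.3121).
So the stationary probability of Senior is 0.3121.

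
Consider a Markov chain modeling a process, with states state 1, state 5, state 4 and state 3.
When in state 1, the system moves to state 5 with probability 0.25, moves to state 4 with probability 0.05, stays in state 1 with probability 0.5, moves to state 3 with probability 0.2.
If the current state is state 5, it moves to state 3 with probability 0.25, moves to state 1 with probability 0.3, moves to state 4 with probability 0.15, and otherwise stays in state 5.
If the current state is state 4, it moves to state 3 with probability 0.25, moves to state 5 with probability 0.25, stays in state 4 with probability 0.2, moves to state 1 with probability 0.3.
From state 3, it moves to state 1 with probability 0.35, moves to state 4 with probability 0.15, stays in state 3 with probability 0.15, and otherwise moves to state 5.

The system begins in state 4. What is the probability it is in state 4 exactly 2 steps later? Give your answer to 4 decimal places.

Propagate the distribution vector 2 steps from state 4.
After 0 steps: (0.0000, 0.0000, 1.0000, 0.0000)
After 1 step: (0.3000, 0.2500, 0.2000, 0.2500)
After 2 steps: (0.3725, 0.2875, 0.1300, 0.2100)
P(in state 4 after 2 steps) = 0.1300

0.1300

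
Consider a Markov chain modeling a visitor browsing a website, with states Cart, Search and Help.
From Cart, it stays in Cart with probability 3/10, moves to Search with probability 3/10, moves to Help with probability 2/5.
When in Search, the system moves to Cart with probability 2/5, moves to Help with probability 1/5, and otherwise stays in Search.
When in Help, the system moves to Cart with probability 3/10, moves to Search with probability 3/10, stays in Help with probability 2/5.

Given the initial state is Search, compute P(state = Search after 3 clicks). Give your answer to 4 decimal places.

Propagate the distribution vector 3 clicks from Search.
After 0 clicks: (0.0000, 1.0000, 0.0000)
After 1 click: (0.4000, 0.4000, 0.2000)
After 2 clicks: (0.3400, 0.3400, 0.3200)
After 3 clicks: (0.3340, 0.3340, 0.3320)
P(in Search after 3 clicks) = 0.3340

0.3340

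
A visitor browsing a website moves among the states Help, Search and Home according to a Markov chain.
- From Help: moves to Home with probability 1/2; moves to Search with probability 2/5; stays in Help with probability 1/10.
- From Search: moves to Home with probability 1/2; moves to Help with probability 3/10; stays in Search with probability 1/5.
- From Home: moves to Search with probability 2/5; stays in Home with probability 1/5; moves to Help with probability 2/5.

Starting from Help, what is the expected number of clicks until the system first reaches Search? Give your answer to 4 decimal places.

2.5000

Let t(s) be the expected number of clicks to first reach Search from state s, with t(Search) = 0. Conditioning on the first click:
t(Help) = 1 + 0.1·t(Help) + 0.5·t(Home)
t(Home) = 1 + 0.4·t(Help) + 0.2·t(Home)
Solving: t(Help) = 2.5000, t(Home) = 2.5000.
Expected clicks from Help to Search: 2.5000.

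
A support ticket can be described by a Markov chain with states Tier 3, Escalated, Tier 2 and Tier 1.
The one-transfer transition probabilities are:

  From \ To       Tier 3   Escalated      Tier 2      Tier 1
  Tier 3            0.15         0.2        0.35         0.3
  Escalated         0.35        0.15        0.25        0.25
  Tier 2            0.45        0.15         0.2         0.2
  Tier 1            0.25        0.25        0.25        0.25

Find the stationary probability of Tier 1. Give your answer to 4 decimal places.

0.2513

Let the stationary distribution be π with π = πP and π_1 + π_2 + π_3 + π_4 = 1.
π_1 = 0.15·π_1 + 0.35·π_2 + 0.45·π_3 + 0.25·π_4
π_2 = 0.2·π_1 + 0.15·π_2 + 0.15·π_3 + 0.25·π_4
π_3 = 0.35·π_1 + 0.25·π_2 + 0.2·π_3 + 0.25·π_4
Solving with the normalization constraint gives π = (0.2929, 0.1898, 0.2660, 0.2513).
So the stationary probability of Tier 1 is 0.2513.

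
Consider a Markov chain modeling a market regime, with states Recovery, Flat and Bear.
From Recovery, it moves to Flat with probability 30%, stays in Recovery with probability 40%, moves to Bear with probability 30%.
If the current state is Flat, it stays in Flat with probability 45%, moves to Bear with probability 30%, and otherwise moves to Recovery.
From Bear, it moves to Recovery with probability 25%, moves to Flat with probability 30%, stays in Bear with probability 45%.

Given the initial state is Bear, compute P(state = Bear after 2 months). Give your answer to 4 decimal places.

0.3675

Sum over the intermediate state after 1 month:
P = P(Bear→Recovery)·P(Recovery→Bear) + P(Bear→Flat)·P(Flat→Bear) + P(Bear→Bear)·P(Bear→Bear)
  = 0.25×0.3 + 0.3×0.3 + 0.45×0.45
  = 0.0750 + 0.0900 + 0.2025 = 0.3675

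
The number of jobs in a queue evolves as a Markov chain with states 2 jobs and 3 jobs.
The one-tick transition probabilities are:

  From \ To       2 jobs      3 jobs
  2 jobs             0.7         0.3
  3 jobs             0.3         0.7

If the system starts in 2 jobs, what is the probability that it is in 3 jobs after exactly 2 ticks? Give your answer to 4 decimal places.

Sum over the intermediate state after 1 tick:
P = P(2 jobs→2 jobs)·P(2 jobs→3 jobs) + P(2 jobs→3 jobs)·P(3 jobs→3 jobs)
  = 0.7×0.3 + 0.3×0.7
  = 0.2100 + 0.2100 = 0.4200

0.4200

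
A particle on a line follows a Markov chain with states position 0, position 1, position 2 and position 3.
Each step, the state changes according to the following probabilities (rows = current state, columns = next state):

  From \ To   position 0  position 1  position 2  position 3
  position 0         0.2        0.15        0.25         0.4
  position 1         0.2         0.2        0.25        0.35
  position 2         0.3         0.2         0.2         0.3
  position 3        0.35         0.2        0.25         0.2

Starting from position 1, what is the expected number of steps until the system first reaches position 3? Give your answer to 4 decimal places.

Let t(s) be the expected number of steps to first reach position 3 from state s, with t(position 3) = 0. Conditioning on the first step:
t(position 0) = 1 + 0.2·t(position 0) + 0.15·t(position 1) + 0.25·t(position 2)
t(position 1) = 1 + 0.2·t(position 0) + 0.2·t(position 1) + 0.25·t(position 2)
t(position 2) = 1 + 0.3·t(position 0) + 0.2·t(position 1) + 0.2·t(position 2)
Solving: t(position 0) = 2.7198, t(position 1) = 2.8630, t(position 2) = 2.9857.
Expected steps from position 1 to position 3: 2.8630.

2.8630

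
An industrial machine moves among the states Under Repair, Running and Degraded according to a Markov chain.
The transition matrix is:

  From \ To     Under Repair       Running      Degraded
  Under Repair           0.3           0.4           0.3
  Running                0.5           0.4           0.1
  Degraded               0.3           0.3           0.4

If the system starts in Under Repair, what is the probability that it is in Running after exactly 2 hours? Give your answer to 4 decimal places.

0.3700

Sum over the intermediate state after 1 hour:
P = P(Under Repair→Under Repair)·P(Under Repair→Running) + P(Under Repair→Running)·P(Running→Running) + P(Under Repair→Degraded)·P(Degraded→Running)
  = 0.3×0.4 + 0.4×0.4 + 0.3×0.3
  = 0.1200 + 0.1600 + 0.0900 = 0.3700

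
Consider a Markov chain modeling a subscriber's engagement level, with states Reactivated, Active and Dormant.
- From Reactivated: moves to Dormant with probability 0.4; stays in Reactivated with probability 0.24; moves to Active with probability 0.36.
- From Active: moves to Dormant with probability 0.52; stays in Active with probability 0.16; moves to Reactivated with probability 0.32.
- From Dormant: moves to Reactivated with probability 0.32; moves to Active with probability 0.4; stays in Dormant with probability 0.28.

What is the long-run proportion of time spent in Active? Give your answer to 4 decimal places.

Let the stationary distribution be π with π = πP and π_1 + π_2 + π_3 = 1.
π_1 = 0.24·π_1 + 0.32·π_2 + 0.32·π_3
π_2 = 0.36·π_1 + 0.16·π_2 + 0.4·π_3
Solving with the normalization constraint gives π = (0.2963, 0.3130, 0.3907).
So the stationary probability of Active is 0.3130.

0.3130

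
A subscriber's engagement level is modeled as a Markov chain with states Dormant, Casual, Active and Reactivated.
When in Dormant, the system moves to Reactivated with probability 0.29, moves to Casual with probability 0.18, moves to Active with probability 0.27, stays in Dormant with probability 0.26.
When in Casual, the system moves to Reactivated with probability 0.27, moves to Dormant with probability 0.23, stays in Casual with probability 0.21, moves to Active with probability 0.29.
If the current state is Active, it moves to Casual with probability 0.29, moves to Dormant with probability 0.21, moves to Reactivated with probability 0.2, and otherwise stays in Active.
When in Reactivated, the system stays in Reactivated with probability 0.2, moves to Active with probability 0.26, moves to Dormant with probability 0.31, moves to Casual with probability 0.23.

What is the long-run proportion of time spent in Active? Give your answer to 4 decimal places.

Let the stationary distribution be π with π = πP and π_1 + π_2 + π_3 + π_4 = 1.
π_1 = 0.26·π_1 + 0.23·π_2 + 0.21·π_3 + 0.31·π_4
π_2 = 0.18·π_1 + 0.21·π_2 + 0.29·π_3 + 0.23·π_4
π_3 = 0.27·π_1 + 0.29·π_2 + 0.3·π_3 + 0.26·π_4
Solving with the normalization constraint gives π = (0.2510, 0.2297, 0.2806, 0.2387).
So the stationary probability of Active is 0.2806.

0.2806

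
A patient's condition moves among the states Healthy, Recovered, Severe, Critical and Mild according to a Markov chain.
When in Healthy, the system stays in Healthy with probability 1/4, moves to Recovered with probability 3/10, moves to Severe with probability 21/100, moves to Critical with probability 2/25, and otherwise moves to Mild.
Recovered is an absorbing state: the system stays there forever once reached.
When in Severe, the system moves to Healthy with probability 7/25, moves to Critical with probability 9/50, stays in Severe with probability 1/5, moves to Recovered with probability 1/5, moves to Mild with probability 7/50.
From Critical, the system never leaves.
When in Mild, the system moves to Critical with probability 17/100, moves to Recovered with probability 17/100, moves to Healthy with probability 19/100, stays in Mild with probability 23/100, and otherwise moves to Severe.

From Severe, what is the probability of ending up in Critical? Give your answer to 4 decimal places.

Let h(s) be the probability of absorption at Critical starting from transient state s. Then h(Critical) = 1 and h(Recovered) = 0. By first-step analysis:
h(Healthy) = 0.25·h(Healthy) + 0.3·0 + 0.21·h(Severe) + 0.08·1 + 0.16·h(Mild)
h(Severe) = 0.28·h(Healthy) + 0.2·0 + 0.2·h(Severe) + 0.18·1 + 0.14·h(Mild)
h(Mild) = 0.19·h(Healthy) + 0.17·0 + 0.24·h(Severe) + 0.17·1 + 0.23·h(Mild)
Solving: h(Healthy) = 0.3117, h(Severe) = 0.4085, h(Mild) = 0.4250.
Starting from Severe, the probability is 0.4085.

0.4085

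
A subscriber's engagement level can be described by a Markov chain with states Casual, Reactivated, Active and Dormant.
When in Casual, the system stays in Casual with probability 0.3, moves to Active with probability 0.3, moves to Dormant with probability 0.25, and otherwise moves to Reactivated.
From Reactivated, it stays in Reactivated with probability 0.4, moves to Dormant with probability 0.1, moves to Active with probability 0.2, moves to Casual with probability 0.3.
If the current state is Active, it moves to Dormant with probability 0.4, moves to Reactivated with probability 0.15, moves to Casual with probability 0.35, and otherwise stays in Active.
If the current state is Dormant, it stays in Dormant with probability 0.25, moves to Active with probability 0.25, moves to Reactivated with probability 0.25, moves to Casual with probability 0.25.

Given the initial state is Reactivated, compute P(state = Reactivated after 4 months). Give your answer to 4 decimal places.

Propagate the distribution vector 4 months from Reactivated.
After 0 months: (0.0000, 1.0000, 0.0000, 0.0000)
After 1 month: (0.3000, 0.4000, 0.2000, 0.1000)
After 2 months: (0.3050, 0.2600, 0.2150, 0.2200)
After 3 months: (0.2998, 0.2370, 0.2200, 0.2433)
After 4 months: (0.2988, 0.2336, 0.2201, 0.2475)
P(in Reactivated after 4 months) = 0.2336

0.2336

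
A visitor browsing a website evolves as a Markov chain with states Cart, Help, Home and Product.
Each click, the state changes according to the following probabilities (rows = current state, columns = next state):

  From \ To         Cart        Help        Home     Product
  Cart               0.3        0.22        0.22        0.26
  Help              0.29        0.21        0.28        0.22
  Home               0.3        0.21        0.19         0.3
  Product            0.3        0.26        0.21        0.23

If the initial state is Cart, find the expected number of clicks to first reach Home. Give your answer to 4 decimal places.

4.3250

Let t(s) be the expected number of clicks to first reach Home from state s, with t(Home) = 0. Conditioning on the first click:
t(Cart) = 1 + 0.3·t(Cart) + 0.22·t(Help) + 0.26·t(Product)
t(Help) = 1 + 0.29·t(Cart) + 0.21·t(Help) + 0.22·t(Product)
t(Product) = 1 + 0.3·t(Cart) + 0.26·t(Help) + 0.23·t(Product)
Solving: t(Cart) = 4.3250, t(Help) = 4.0668, t(Product) = 4.3570.
Expected clicks from Cart to Home: 4.3250.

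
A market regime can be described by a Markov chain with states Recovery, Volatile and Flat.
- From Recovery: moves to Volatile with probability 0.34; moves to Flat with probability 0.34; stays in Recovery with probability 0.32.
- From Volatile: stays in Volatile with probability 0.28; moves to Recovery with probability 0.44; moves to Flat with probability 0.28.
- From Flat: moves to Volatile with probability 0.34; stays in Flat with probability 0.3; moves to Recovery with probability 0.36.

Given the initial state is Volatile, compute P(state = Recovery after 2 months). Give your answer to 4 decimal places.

0.3648

Sum over the intermediate state after 1 month:
P = P(Volatile→Recovery)·P(Recovery→Recovery) + P(Volatile→Volatile)·P(Volatile→Recovery) + P(Volatile→Flat)·P(Flat→Recovery)
  = 0.44×0.32 + 0.28×0.44 + 0.28×0.36
  = 0.1408 + 0.1232 + 0.1008 = 0.3648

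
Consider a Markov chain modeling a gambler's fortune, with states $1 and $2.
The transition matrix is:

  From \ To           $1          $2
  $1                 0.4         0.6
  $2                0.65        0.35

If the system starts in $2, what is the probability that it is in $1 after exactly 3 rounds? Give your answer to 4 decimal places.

0.5281

Propagate the distribution vector 3 rounds from $2.
After 0 rounds: (0.0000, 1.0000)
After 1 round: (0.6500, 0.3500)
After 2 rounds: (0.4875, 0.5125)
After 3 rounds: (0.5281, 0.4719)
P(in $1 after 3 rounds) = 0.5281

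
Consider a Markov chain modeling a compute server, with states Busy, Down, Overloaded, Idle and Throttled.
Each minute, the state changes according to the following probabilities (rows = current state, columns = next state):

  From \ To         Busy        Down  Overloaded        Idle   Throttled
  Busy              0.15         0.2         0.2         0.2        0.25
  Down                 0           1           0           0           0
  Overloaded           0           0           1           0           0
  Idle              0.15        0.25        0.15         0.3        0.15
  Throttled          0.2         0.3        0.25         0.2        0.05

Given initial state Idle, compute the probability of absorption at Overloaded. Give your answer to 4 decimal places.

0.4092

Let h(s) be the probability of absorption at Overloaded starting from transient state s. Then h(Overloaded) = 1 and h(Down) = 0. By first-step analysis:
h(Busy) = 0.15·h(Busy) + 0.2·0 + 0.2·1 + 0.2·h(Idle) + 0.25·h(Throttled)
h(Idle) = 0.15·h(Busy) + 0.25·0 + 0.15·1 + 0.3·h(Idle) + 0.15·h(Throttled)
h(Throttled) = 0.2·h(Busy) + 0.3·0 + 0.25·1 + 0.2·h(Idle) + 0.05·h(Throttled)
Solving: h(Busy) = 0.4630, h(Idle) = 0.4092, h(Throttled) = 0.4468.
Starting from Idle, the probability is 0.4092.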